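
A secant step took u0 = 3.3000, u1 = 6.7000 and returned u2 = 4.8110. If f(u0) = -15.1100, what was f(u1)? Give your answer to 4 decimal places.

The secant line through (3.3000, -15.1100) and (6.7000, f(u1)) crosses zero at u2 = 4.8110.
So (3.3000, -15.1100), (6.7000, f(u1)), (4.8110, 0) are collinear:
f(u1) = -15.1100 · (6.7000 − 4.8110) / (3.3000 − 4.8110) = -15.1100 · (1.889000)/(-1.511000) = 18.890000

18.8900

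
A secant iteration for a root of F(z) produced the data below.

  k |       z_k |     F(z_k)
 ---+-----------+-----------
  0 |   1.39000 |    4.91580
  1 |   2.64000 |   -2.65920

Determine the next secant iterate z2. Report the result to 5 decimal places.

z2 = 2.64000 − (-2.65920)·(2.64000 − 1.39000) / (-2.65920 − 4.91580)
   = 2.64000 − (-3.3240000)/(-7.5750000) = 2.2011881

2.20119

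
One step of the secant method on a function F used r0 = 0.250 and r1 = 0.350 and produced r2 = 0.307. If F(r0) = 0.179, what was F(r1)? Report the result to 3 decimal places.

The secant line through (0.250, 0.179) and (0.350, F(r1)) crosses zero at r2 = 0.307.
So (0.250, 0.179), (0.350, F(r1)), (0.307, 0) are collinear:
F(r1) = 0.179 · (0.350 − 0.307) / (0.250 − 0.307) = 0.179 · (0.04300)/(-0.05700) = -0.13504

-0.135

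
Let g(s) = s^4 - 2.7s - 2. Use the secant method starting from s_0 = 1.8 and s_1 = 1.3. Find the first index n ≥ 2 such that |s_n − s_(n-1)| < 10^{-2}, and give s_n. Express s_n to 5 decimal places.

g(1.8) = 3.6376000, g(1.3) = -2.6539000
s_2 = 1.3000000 − (-2.6539000)·(-0.5000000)/(-6.2915000) = 1.5109115;  |Δ| = 0.2109115
g(1.5109115) = -0.8680401
s_3 = 1.5109115 − (-0.8680401)·(0.2109115)/(1.7858599) = 1.6134278;  |Δ| = 0.1025163
g(1.6134278) = 0.4201313
s_4 = 1.6134278 − 0.4201313·(0.1025163)/(1.2881714) = 1.5799926;  |Δ| = 0.0334352
g(1.5799926) = -0.0340838
s_5 = 1.5799926 − (-0.0340838)·(-0.0334352)/(-0.4542151) = 1.5825015;  |Δ| = 0.0025089
|s_5 − s_4| = 0.0025089 < 10^{-2}

n = 5, s_n = 1.58250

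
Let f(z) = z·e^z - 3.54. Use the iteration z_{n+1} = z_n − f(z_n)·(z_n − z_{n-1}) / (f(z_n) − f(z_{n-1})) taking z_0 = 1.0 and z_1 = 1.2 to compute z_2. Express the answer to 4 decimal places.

1.1298

f(1.0) = -0.821718, f(1.2) = 0.444140
z_2 = 1.200000 − 0.444140·(1.200000 − 1.000000) / (0.444140 − (-0.821718)) = 1.200000 − (0.088828)/(1.265858) = 1.129828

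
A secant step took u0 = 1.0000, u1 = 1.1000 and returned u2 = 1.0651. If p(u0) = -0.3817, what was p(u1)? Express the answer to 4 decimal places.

The secant line through (1.0000, -0.3817) and (1.1000, p(u1)) crosses zero at u2 = 1.0651.
So (1.0000, -0.3817), (1.1000, p(u1)), (1.0651, 0) are collinear:
p(u1) = -0.3817 · (1.1000 − 1.0651) / (1.0000 − 1.0651) = -0.3817 · (0.034900)/(-0.065100) = 0.204629

0.2046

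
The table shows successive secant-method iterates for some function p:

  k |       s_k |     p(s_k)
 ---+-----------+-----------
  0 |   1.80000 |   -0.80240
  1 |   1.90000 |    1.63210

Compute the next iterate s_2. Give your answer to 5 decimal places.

1.83296

s_2 = 1.90000 − 1.63210·(1.90000 − 1.80000) / (1.63210 − (-0.80240))
   = 1.90000 − (0.1632100)/(2.4345000) = 1.8329595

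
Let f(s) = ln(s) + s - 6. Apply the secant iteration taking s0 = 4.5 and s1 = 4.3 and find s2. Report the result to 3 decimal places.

4.497

f(4.5) = 0.00408, f(4.3) = -0.24138
s2 = 4.30000 − (-0.24138)·(4.30000 − 4.50000) / (-0.24138 − 0.00408) = 4.30000 − (0.04828)/(-0.24546) = 4.49668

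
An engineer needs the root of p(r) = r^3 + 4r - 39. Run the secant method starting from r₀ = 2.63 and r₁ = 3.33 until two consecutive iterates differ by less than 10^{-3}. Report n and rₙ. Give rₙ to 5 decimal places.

n = 5, rₙ = 3.00000

p(2.63) = -10.2885530, p(3.33) = 11.2460370
r₂ = 3.3300000 − 11.2460370·(0.7000000)/(21.5345900) = 2.9644381;  |Δ| = 0.3655619
p(2.9644381) = -1.0910824
r₃ = 2.9644381 − (-1.0910824)·(-0.3655619)/(-12.3371194) = 2.9967680;  |Δ| = 0.0323299
p(2.9967680) = -0.1000976
r₄ = 2.9967680 − (-0.1000976)·(0.0323299)/(0.9909848) = 3.0000336;  |Δ| = 0.0032656
p(3.0000336) = 0.0010417
r₅ = 3.0000336 − 0.0010417·(0.0032656)/(0.1011392) = 3.0000000;  |Δ| = 0.0000336
|r₅ − r₄| = 0.0000336 < 10^{-3}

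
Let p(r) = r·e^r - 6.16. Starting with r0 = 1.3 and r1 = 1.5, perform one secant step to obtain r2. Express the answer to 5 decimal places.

p(1.3) = -1.3899143, p(1.5) = 0.5625336
r2 = 1.5000000 − 0.5625336·(1.5000000 − 1.3000000) / (0.5625336 − (-1.3899143)) = 1.5000000 − (0.1125067)/(1.9524479) = 1.4423766

1.44238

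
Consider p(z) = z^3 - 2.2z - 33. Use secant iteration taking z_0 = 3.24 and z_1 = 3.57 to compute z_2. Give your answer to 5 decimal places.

p(3.24) = -6.1157760, p(3.57) = 4.6452930
z_2 = 3.5700000 − 4.6452930·(3.5700000 − 3.2400000) / (4.6452930 − (-6.1157760)) = 3.5700000 − (1.5329467)/(10.7610690) = 3.4275470

3.42755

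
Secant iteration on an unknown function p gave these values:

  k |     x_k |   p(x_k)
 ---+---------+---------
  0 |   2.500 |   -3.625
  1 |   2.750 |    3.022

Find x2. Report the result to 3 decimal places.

2.636

x2 = 2.750 − 3.022·(2.750 − 2.500) / (3.022 − (-3.625))
   = 2.750 − (0.75550)/(6.64700) = 2.63634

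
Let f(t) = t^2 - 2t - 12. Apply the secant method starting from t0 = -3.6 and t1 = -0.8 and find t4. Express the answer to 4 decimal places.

-2.6016

f(-3.6) = 8.160000, f(-0.8) = -9.760000
t2 = -0.800000 − (-9.760000)·(-0.800000 − (-3.600000)) / (-9.760000 − 8.160000) = -0.800000 − (-27.328000)/(-17.920000) = -2.325000
f(-2.325000) = -1.944375
t3 = -2.325000 − (-1.944375)·(-2.325000 − (-0.800000)) / (-1.944375 − (-9.760000)) = -2.325000 − (2.965172)/(7.815625) = -2.704390
f(-2.704390) = 0.722507
t4 = -2.704390 − 0.722507·(-2.704390 − (-2.325000)) / (0.722507 − (-1.944375)) = -2.704390 − (-0.274112)/(2.666882) = -2.601606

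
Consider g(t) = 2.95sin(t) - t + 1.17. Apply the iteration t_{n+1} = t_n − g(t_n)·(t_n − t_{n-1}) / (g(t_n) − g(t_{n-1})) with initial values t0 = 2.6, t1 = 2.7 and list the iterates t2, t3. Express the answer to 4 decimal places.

g(2.6) = 0.090729, g(2.7) = -0.269229
t2 = 2.700000 − (-0.269229)·(2.700000 − 2.600000) / (-0.269229 − 0.090729) = 2.700000 − (-0.026923)/(-0.359958) = 2.625205
g(2.625205) = 0.001332
t3 = 2.625205 − 0.001332·(2.625205 − 2.700000) / (0.001332 − (-0.269229)) = 2.625205 − (-0.000100)/(0.270562) = 2.625574

2.6252, 2.6256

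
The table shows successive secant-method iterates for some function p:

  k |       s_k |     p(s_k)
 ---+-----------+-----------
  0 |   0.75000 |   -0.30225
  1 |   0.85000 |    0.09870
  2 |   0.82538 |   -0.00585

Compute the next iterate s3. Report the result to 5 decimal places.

s3 = 0.82538 − (-0.00585)·(0.82538 − 0.85000) / (-0.00585 − 0.09870)
   = 0.82538 − (0.0001440)/(-0.1045500) = 0.8267576

0.82676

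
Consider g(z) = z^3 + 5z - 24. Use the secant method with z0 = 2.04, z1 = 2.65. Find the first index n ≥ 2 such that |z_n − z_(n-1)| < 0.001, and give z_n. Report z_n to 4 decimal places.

n = 5, z_n = 2.3159

g(2.04) = -5.310336, g(2.65) = 7.859625
z2 = 2.650000 − 7.859625·(0.610000)/(13.169961) = 2.285962;  |Δ| = 0.364038
g(2.285962) = -0.624624
z3 = 2.285962 − (-0.624624)·(-0.364038)/(-8.484249) = 2.312763;  |Δ| = 0.026801
g(2.312763) = -0.065516
z4 = 2.312763 − (-0.065516)·(0.026801)/(0.559108) = 2.315903;  |Δ| = 0.003141
g(2.315903) = 0.000650
z5 = 2.315903 − 0.000650·(0.003141)/(0.066167) = 2.315872;  |Δ| = 0.000031
|z5 − z4| = 0.000031 < 0.001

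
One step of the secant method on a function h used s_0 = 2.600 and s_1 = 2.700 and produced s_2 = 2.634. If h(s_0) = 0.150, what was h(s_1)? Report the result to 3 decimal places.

The secant line through (2.600, 0.150) and (2.700, h(s_1)) crosses zero at s_2 = 2.634.
So (2.600, 0.150), (2.700, h(s_1)), (2.634, 0) are collinear:
h(s_1) = 0.150 · (2.700 − 2.634) / (2.600 − 2.634) = 0.150 · (0.06600)/(-0.03400) = -0.29118

-0.291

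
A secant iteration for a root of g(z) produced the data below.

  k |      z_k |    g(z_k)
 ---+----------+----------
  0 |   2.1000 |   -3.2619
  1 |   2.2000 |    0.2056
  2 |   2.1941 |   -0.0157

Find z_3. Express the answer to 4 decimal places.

2.1945

z_3 = 2.1941 − (-0.0157)·(2.1941 − 2.2000) / (-0.0157 − 0.2056)
   = 2.1941 − (0.000093)/(-0.221300) = 2.194519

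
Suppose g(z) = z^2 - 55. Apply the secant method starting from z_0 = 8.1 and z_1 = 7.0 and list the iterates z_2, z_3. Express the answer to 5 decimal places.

7.39735, 7.41674

g(8.1) = 10.6100000, g(7.0) = -6.0000000
z_2 = 7.0000000 − (-6.0000000)·(7.0000000 − 8.1000000) / (-6.0000000 − 10.6100000) = 7.0000000 − (6.6000000)/(-16.6100000) = 7.3973510
g(7.3973510) = -0.2791983
z_3 = 7.3973510 − (-0.2791983)·(7.3973510 − 7.0000000) / (-0.2791983 − (-6.0000000)) = 7.3973510 − (-0.1109397)/(5.7208017) = 7.4167433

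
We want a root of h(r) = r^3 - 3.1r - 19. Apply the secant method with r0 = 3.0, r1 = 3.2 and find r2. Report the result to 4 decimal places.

h(3.0) = -1.300000, h(3.2) = 3.848000
r2 = 3.200000 − 3.848000·(3.200000 − 3.000000) / (3.848000 − (-1.300000)) = 3.200000 − (0.769600)/(5.148000) = 3.050505

3.0505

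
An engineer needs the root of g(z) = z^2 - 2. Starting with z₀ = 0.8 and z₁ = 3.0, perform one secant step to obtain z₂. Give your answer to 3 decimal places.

g(0.8) = -1.36000, g(3.0) = 7.00000
z₂ = 3.00000 − 7.00000·(3.00000 − 0.80000) / (7.00000 − (-1.36000)) = 3.00000 − (15.40000)/(8.36000) = 1.15789

1.158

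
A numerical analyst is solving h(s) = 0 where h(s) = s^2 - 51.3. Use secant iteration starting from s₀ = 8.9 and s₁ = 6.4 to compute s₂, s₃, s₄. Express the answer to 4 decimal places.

7.0758, 7.1673, 7.1624

h(8.9) = 27.910000, h(6.4) = -10.340000
s₂ = 6.400000 − (-10.340000)·(6.400000 − 8.900000) / (-10.340000 − 27.910000) = 6.400000 − (25.850000)/(-38.250000) = 7.075817
h(7.075817) = -1.232814
s₃ = 7.075817 − (-1.232814)·(7.075817 − 6.400000) / (-1.232814 − (-10.340000)) = 7.075817 − (-0.833157)/(9.107186) = 7.167300
h(7.167300) = 0.070195
s₄ = 7.167300 − 0.070195·(7.167300 − 7.075817) / (0.070195 − (-1.232814)) = 7.167300 − (0.006422)/(1.303009) = 7.162372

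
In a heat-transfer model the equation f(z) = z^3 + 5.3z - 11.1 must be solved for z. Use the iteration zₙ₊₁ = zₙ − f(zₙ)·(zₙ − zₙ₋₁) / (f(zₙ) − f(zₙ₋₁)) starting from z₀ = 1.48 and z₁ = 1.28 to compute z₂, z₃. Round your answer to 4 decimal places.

f(1.48) = -0.014208, f(1.28) = -2.218848
z₂ = 1.280000 − (-2.218848)·(1.280000 − 1.480000) / (-2.218848 − (-0.014208)) = 1.280000 − (0.443770)/(-2.204640) = 1.481289
f(1.481289) = 0.001100
z₃ = 1.481289 − 0.001100·(1.481289 − 1.280000) / (0.001100 − (-2.218848)) = 1.481289 − (0.000221)/(2.219948) = 1.481189

1.4813, 1.4812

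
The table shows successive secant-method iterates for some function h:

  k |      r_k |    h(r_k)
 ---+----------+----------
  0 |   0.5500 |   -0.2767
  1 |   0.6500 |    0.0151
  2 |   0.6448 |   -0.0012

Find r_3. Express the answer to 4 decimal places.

0.6452

r_3 = 0.6448 − (-0.0012)·(0.6448 − 0.6500) / (-0.0012 − 0.0151)
   = 0.6448 − (0.000006)/(-0.016300) = 0.645183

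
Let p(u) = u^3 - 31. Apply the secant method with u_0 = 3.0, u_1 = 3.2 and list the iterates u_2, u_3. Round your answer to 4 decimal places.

p(3.0) = -4.000000, p(3.2) = 1.768000
u_2 = 3.200000 − 1.768000·(3.200000 − 3.000000) / (1.768000 − (-4.000000)) = 3.200000 − (0.353600)/(5.768000) = 3.138696
p(3.138696) = -0.079403
u_3 = 3.138696 − (-0.079403)·(3.138696 − 3.200000) / (-0.079403 − 1.768000) = 3.138696 − (0.004868)/(-1.847403) = 3.141331

3.1387, 3.1413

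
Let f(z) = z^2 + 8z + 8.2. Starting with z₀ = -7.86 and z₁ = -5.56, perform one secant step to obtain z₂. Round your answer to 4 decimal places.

f(-7.86) = 7.099600, f(-5.56) = -5.366400
z₂ = -5.560000 − (-5.366400)·(-5.560000 − (-7.860000)) / (-5.366400 − 7.099600) = -5.560000 − (-12.342720)/(-12.466000) = -6.550111

-6.5501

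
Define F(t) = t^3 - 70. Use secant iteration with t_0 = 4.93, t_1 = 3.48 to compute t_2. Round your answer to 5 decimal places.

3.99997

F(4.93) = 49.8231570, F(3.48) = -27.8558080
t_2 = 3.4800000 − (-27.8558080)·(3.4800000 − 4.9300000) / (-27.8558080 − 49.8231570) = 3.4800000 − (40.3909216)/(-77.6789650) = 3.9999724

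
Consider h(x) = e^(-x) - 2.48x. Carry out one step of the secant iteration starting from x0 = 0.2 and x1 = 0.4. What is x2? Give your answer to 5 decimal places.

0.30016

h(0.2) = 0.3227308, h(0.4) = -0.3216800
x2 = 0.4000000 − (-0.3216800)·(0.4000000 − 0.2000000) / (-0.3216800 − 0.3227308) = 0.4000000 − (-0.0643360)/(-0.6444107) = 0.3001631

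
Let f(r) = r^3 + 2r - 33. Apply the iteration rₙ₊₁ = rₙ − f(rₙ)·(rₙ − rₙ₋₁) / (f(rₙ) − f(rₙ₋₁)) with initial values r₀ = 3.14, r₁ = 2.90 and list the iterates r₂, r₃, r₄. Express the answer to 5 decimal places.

2.99569, 3.00014, 3.00000

f(3.14) = 4.2391440, f(2.90) = -2.8110000
r₂ = 2.9000000 − (-2.8110000)·(2.9000000 − 3.1400000) / (-2.8110000 − 4.2391440) = 2.9000000 − (0.6746400)/(-7.0501440) = 2.9956917
f(2.9956917) = -0.1247748
r₃ = 2.9956917 − (-0.1247748)·(2.9956917 − 2.9000000) / (-0.1247748 − (-2.8110000)) = 2.9956917 − (-0.0119399)/(2.6862252) = 3.0001365
f(3.0001365) = 0.0039595
r₄ = 3.0001365 − 0.0039595·(3.0001365 − 2.9956917) / (0.0039595 − (-0.1247748)) = 3.0001365 − (0.0000176)/(0.1287343) = 2.9999998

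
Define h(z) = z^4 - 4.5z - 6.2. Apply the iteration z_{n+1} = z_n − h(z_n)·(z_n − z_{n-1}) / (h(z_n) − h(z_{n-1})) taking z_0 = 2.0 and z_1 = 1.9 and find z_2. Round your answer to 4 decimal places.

h(2.0) = 0.800000, h(1.9) = -1.717900
z_2 = 1.900000 − (-1.717900)·(1.900000 − 2.000000) / (-1.717900 − 0.800000) = 1.900000 − (0.171790)/(-2.517900) = 1.968227

1.9682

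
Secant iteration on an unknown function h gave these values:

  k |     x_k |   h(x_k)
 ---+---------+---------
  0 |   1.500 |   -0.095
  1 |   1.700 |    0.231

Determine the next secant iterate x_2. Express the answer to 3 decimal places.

x_2 = 1.700 − 0.231·(1.700 − 1.500) / (0.231 − (-0.095))
   = 1.700 − (0.04620)/(0.32600) = 1.55828

1.558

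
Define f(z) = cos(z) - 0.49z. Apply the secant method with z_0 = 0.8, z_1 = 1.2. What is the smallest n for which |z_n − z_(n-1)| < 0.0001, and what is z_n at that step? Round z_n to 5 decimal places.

f(0.8) = 0.3047067, f(1.2) = -0.2256422
z_2 = 1.2000000 − (-0.2256422)·(0.4000000)/(-0.5303490) = 1.0298160;  |Δ| = 0.1701840
f(1.0298160) = 0.0103667
z_3 = 1.0298160 − 0.0103667·(-0.1701840)/(0.2360090) = 1.0372914;  |Δ| = 0.0074753
f(1.0372914) = 0.0002816
z_4 = 1.0372914 − 0.0002816·(0.0074753)/(-0.0100852) = 1.0375001;  |Δ| = 0.0002087
f(1.0375001) = -0.0000004
z_5 = 1.0375001 − (-0.0000004)·(0.0002087)/(-0.0002820) = 1.0374998;  |Δ| = 0.0000003
|z_5 − z_4| = 0.0000003 < 0.0001

n = 5, z_n = 1.03750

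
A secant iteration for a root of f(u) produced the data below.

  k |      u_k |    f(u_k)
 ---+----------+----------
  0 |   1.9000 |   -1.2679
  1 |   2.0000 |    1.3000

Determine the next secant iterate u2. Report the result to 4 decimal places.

u2 = 2.0000 − 1.3000·(2.0000 − 1.9000) / (1.3000 − (-1.2679))
   = 2.0000 − (0.130000)/(2.567900) = 1.949375

1.9494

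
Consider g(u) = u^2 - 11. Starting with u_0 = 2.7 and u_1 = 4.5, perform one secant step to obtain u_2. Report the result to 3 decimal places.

3.215

g(2.7) = -3.71000, g(4.5) = 9.25000
u_2 = 4.50000 − 9.25000·(4.50000 − 2.70000) / (9.25000 − (-3.71000)) = 4.50000 − (16.65000)/(12.96000) = 3.21528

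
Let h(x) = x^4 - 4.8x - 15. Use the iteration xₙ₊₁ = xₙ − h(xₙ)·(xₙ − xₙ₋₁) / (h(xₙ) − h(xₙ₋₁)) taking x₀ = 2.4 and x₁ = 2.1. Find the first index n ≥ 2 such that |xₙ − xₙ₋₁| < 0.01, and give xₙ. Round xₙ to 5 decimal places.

h(2.4) = 6.6576000, h(2.1) = -5.6319000
x₂ = 2.1000000 − (-5.6319000)·(-0.3000000)/(-12.2895000) = 2.2374808;  |Δ| = 0.1374808
h(2.2374808) = -0.6766655
x₃ = 2.2374808 − (-0.6766655)·(0.1374808)/(4.9552345) = 2.2562546;  |Δ| = 0.0187738
h(2.2562546) = 0.0850482
x₄ = 2.2562546 − 0.0850482·(0.0187738)/(0.7617138) = 2.2541584;  |Δ| = 0.0020962
|x₄ − x₃| = 0.0020962 < 0.01

n = 4, xₙ = 2.25416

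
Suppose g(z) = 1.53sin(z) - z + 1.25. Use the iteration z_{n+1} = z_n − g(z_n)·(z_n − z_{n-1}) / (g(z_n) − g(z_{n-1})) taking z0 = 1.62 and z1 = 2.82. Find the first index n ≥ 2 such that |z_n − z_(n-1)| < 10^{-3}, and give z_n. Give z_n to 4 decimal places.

n = 5, z_n = 2.3445

g(1.62) = 1.158148, g(2.82) = -1.086401
z2 = 2.820000 − (-1.086401)·(1.200000)/(-2.244549) = 2.239179;  |Δ| = 0.580821
g(2.239179) = 0.211603
z3 = 2.239179 − 0.211603·(-0.580821)/(1.298004) = 2.333866;  |Δ| = 0.094686
g(2.333866) = 0.021893
z4 = 2.333866 − 0.021893·(0.094686)/(-0.189710) = 2.344793;  |Δ| = 0.010927
g(2.344793) = -0.000655
z5 = 2.344793 − (-0.000655)·(0.010927)/(-0.022548) = 2.344475;  |Δ| = 0.000317
|z5 − z4| = 0.000317 < 10^{-3}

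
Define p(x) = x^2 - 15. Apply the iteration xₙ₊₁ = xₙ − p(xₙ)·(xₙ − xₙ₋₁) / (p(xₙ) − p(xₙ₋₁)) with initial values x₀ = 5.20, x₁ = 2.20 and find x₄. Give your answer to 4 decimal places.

p(5.20) = 12.040000, p(2.20) = -10.160000
x₂ = 2.200000 − (-10.160000)·(2.200000 − 5.200000) / (-10.160000 − 12.040000) = 2.200000 − (30.480000)/(-22.200000) = 3.572973
p(3.572973) = -2.233864
x₃ = 3.572973 − (-2.233864)·(3.572973 − 2.200000) / (-2.233864 − (-10.160000)) = 3.572973 − (-3.067035)/(7.926136) = 3.959925
p(3.959925) = 0.681007
x₄ = 3.959925 − 0.681007·(3.959925 − 3.572973) / (0.681007 − (-2.233864)) = 3.959925 − (0.263517)/(2.914871) = 3.869521

3.8695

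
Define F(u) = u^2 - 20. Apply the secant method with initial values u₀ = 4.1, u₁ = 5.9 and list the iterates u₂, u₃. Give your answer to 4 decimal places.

4.4190, 4.4648

F(4.1) = -3.190000, F(5.9) = 14.810000
u₂ = 5.900000 − 14.810000·(5.900000 − 4.100000) / (14.810000 − (-3.190000)) = 5.900000 − (26.658000)/(18.000000) = 4.419000
F(4.419000) = -0.472439
u₃ = 4.419000 − (-0.472439)·(4.419000 − 5.900000) / (-0.472439 − 14.810000) = 4.419000 − (0.699682)/(-15.282439) = 4.464783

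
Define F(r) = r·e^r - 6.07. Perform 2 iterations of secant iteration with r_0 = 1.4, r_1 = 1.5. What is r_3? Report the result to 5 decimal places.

F(1.4) = -0.3927200, F(1.5) = 0.6525336
r_2 = 1.5000000 − 0.6525336·(1.5000000 − 1.4000000) / (0.6525336 − (-0.3927200)) = 1.5000000 − (0.0652534)/(1.0452537) = 1.4375717
F(1.4375717) = -0.0171626
r_3 = 1.4375717 − (-0.0171626)·(1.4375717 − 1.5000000) / (-0.0171626 − 0.6525336) = 1.4375717 − (0.0010714)/(-0.6696962) = 1.4391716

1.43917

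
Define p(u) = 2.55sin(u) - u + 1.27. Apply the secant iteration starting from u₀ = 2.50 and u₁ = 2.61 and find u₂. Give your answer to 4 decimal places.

p(2.50) = 0.296104, p(2.61) = -0.047388
u₂ = 2.610000 − (-0.047388)·(2.610000 − 2.500000) / (-0.047388 − 0.296104) = 2.610000 − (-0.005213)/(-0.343491) = 2.594825

2.5948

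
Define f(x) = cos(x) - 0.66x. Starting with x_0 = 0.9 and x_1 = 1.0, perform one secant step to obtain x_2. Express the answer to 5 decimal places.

0.91874

f(0.9) = 0.0276100, f(1.0) = -0.1196977
x_2 = 1.0000000 − (-0.1196977)·(1.0000000 − 0.9000000) / (-0.1196977 − 0.0276100) = 1.0000000 − (-0.0119698)/(-0.1473077) = 0.9187431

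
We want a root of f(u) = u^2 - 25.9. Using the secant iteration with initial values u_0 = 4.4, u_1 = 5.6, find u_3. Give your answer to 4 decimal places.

5.0875

f(4.4) = -6.540000, f(5.6) = 5.460000
u_2 = 5.600000 − 5.460000·(5.600000 − 4.400000) / (5.460000 − (-6.540000)) = 5.600000 − (6.552000)/(12.000000) = 5.054000
f(5.054000) = -0.357084
u_3 = 5.054000 − (-0.357084)·(5.054000 − 5.600000) / (-0.357084 − 5.460000) = 5.054000 − (0.194968)/(-5.817084) = 5.087516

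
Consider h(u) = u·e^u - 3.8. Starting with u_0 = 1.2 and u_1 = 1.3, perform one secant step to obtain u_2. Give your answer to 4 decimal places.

h(1.2) = 0.184140, h(1.3) = 0.970086
u_2 = 1.300000 − 0.970086·(1.300000 − 1.200000) / (0.970086 − 0.184140) = 1.300000 − (0.097009)/(0.785945) = 1.176571

1.1766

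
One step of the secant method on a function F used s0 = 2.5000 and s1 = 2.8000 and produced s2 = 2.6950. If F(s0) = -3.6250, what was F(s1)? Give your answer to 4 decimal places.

1.9519

The secant line through (2.5000, -3.6250) and (2.8000, F(s1)) crosses zero at s2 = 2.6950.
So (2.5000, -3.6250), (2.8000, F(s1)), (2.6950, 0) are collinear:
F(s1) = -3.6250 · (2.8000 − 2.6950) / (2.5000 − 2.6950) = -3.6250 · (0.105000)/(-0.195000) = 1.951923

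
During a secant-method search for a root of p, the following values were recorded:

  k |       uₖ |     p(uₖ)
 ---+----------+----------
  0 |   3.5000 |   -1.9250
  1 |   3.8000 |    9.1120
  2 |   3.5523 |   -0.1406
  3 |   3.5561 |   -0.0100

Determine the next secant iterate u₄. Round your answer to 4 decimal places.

u₄ = 3.5561 − (-0.0100)·(3.5561 − 3.5523) / (-0.0100 − (-0.1406))
   = 3.5561 − (-0.000038)/(0.130600) = 3.556391

3.5564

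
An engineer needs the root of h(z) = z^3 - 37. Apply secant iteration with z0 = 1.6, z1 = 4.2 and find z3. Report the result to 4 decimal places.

3.2099

h(1.6) = -32.904000, h(4.2) = 37.088000
z2 = 4.200000 − 37.088000·(4.200000 − 1.600000) / (37.088000 − (-32.904000)) = 4.200000 − (96.428800)/(69.992000) = 2.822288
h(2.822288) = -14.519596
z3 = 2.822288 − (-14.519596)·(2.822288 − 4.200000) / (-14.519596 − 37.088000) = 2.822288 − (20.003818)/(-51.607596) = 3.209902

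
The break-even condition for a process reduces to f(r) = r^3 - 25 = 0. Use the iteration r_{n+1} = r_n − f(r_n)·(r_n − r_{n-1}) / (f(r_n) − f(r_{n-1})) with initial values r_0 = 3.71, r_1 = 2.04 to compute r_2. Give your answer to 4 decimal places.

2.6876

f(3.71) = 26.064811, f(2.04) = -16.510336
r_2 = 2.040000 − (-16.510336)·(2.040000 − 3.710000) / (-16.510336 − 26.064811) = 2.040000 − (27.572261)/(-42.575147) = 2.687614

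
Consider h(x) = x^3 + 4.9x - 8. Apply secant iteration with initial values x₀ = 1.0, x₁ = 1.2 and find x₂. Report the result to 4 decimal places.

1.2459

h(1.0) = -2.100000, h(1.2) = -0.392000
x₂ = 1.200000 − (-0.392000)·(1.200000 − 1.000000) / (-0.392000 − (-2.100000)) = 1.200000 − (-0.078400)/(1.708000) = 1.245902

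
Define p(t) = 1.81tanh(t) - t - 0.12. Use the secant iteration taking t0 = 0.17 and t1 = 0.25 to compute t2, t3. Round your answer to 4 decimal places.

0.1498, 0.1507

p(0.17) = 0.014770, p(0.25) = 0.073303
t2 = 0.250000 − 0.073303·(0.250000 − 0.170000) / (0.073303 − 0.014770) = 0.250000 − (0.005864)/(0.058533) = 0.149814
p(0.149814) = -0.000662
t3 = 0.149814 − (-0.000662)·(0.149814 − 0.250000) / (-0.000662 − 0.073303) = 0.149814 − (0.000066)/(-0.073964) = 0.150710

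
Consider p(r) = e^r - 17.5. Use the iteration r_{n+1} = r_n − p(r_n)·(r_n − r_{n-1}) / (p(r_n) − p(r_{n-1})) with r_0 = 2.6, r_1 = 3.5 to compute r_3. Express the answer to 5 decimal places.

p(2.6) = -4.0362620, p(3.5) = 15.6154520
r_2 = 3.5000000 − 15.6154520·(3.5000000 − 2.6000000) / (15.6154520 − (-4.0362620)) = 3.5000000 − (14.0539068)/(19.6517139) = 2.7848508
p(2.7848508) = -1.3025984
r_3 = 2.7848508 − (-1.3025984)·(2.7848508 − 3.5000000) / (-1.3025984 − 15.6154520) = 2.7848508 − (0.9315521)/(-16.9180503) = 2.8399135

2.83991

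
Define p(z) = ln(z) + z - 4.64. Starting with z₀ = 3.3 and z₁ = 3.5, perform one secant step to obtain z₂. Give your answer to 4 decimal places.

3.4129

p(3.3) = -0.146078, p(3.5) = 0.112763
z₂ = 3.500000 − 0.112763·(3.500000 − 3.300000) / (0.112763 − (-0.146078)) = 3.500000 − (0.022553)/(0.258841) = 3.412871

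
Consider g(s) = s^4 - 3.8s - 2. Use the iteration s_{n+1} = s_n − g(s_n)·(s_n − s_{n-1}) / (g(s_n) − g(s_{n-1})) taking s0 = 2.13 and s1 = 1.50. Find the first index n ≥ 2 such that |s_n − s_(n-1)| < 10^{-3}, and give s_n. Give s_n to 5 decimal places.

g(2.13) = 10.4894616, g(1.50) = -2.6375000
s2 = 1.5000000 − (-2.6375000)·(-0.6300000)/(-13.1269616) = 1.6265811;  |Δ| = 0.1265811
g(1.6265811) = -1.1809303
s3 = 1.6265811 − (-1.1809303)·(0.1265811)/(1.4565697) = 1.7292081;  |Δ| = 0.1026270
g(1.7292081) = 0.3700703
s4 = 1.7292081 − 0.3700703·(0.1026270)/(1.5510006) = 1.7047212;  |Δ| = 0.0244869
g(1.7047212) = -0.0326722
s5 = 1.7047212 − (-0.0326722)·(-0.0244869)/(-0.4027425) = 1.7067077;  |Δ| = 0.0019865
g(1.7067077) = -0.0007875
s6 = 1.7067077 − (-0.0007875)·(0.0019865)/(0.0318848) = 1.7067568;  |Δ| = 0.0000491
|s6 − s5| = 0.0000491 < 10^{-3}

n = 6, s_n = 1.70676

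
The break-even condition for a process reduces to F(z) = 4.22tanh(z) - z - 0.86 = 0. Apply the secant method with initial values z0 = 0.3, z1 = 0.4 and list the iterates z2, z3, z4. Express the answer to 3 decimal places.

F(0.3) = 0.06934, F(0.4) = 0.34338
z2 = 0.40000 − 0.34338·(0.40000 − 0.30000) / (0.34338 − 0.06934) = 0.40000 − (0.03434)/(0.27405) = 0.27470
F(0.27470) = -0.00378
z3 = 0.27470 − (-0.00378)·(0.27470 − 0.40000) / (-0.00378 − 0.34338) = 0.27470 − (0.00047)/(-0.34716) = 0.27606
F(0.27606) = 0.00020
z4 = 0.27606 − 0.00020·(0.27606 − 0.27470) / (0.00020 − (-0.00378)) = 0.27606 − (0.00000)/(0.00397) = 0.27599

0.275, 0.276, 0.276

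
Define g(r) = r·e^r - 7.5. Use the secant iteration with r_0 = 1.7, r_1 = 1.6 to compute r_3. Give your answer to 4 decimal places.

g(1.7) = 1.805711, g(1.6) = 0.424852
r_2 = 1.600000 − 0.424852·(1.600000 − 1.700000) / (0.424852 − 1.805711) = 1.600000 − (-0.042485)/(-1.380859) = 1.569233
g(1.569233) = 0.036965
r_3 = 1.569233 − 0.036965·(1.569233 − 1.600000) / (0.036965 − 0.424852) = 1.569233 − (-0.001137)/(-0.387887) = 1.566301

1.5663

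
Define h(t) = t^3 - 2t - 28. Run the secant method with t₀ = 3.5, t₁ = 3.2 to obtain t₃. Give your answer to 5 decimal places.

h(3.5) = 7.8750000, h(3.2) = -1.6320000
t₂ = 3.2000000 − (-1.6320000)·(3.2000000 − 3.5000000) / (-1.6320000 − 7.8750000) = 3.2000000 − (0.4896000)/(-9.5070000) = 3.2514989
h(3.2514989) = -0.1273546
t₃ = 3.2514989 − (-0.1273546)·(3.2514989 − 3.2000000) / (-0.1273546 − (-1.6320000)) = 3.2514989 − (-0.0065586)/(1.5046454) = 3.2558578

3.25586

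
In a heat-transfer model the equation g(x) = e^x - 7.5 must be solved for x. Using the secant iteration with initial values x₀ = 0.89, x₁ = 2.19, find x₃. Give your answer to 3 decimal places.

2.005

g(0.89) = -5.06487, g(2.19) = 1.43521
x₂ = 2.19000 − 1.43521·(2.19000 − 0.89000) / (1.43521 − (-5.06487)) = 2.19000 − (1.86578)/(6.50008) = 1.90296
g(1.90296) = -0.79428
x₃ = 1.90296 − (-0.79428)·(1.90296 − 2.19000) / (-0.79428 − 1.43521) = 1.90296 − (0.22799)/(-2.22949) = 2.00522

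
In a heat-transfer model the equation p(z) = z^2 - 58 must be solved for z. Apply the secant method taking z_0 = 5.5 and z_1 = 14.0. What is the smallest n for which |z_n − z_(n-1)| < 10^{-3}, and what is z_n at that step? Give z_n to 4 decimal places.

n = 6, z_n = 7.6158

p(5.5) = -27.750000, p(14.0) = 138.000000
z_2 = 14.000000 − 138.000000·(8.500000)/(165.750000) = 6.923077;  |Δ| = 7.076923
p(6.923077) = -10.071006
z_3 = 6.923077 − (-10.071006)·(-7.076923)/(-148.071006) = 7.404412;  |Δ| = 0.481335
p(7.404412) = -3.174686
z_4 = 7.404412 − (-3.174686)·(0.481335)/(6.896319) = 7.625992;  |Δ| = 0.221580
p(7.625992) = 0.155752
z_5 = 7.625992 − 0.155752·(0.221580)/(3.330438) = 7.615629;  |Δ| = 0.010362
p(7.615629) = -0.002189
z_6 = 7.615629 − (-0.002189)·(-0.010362)/(-0.157941) = 7.615773;  |Δ| = 0.000144
|z_6 − z_5| = 0.000144 < 10^{-3}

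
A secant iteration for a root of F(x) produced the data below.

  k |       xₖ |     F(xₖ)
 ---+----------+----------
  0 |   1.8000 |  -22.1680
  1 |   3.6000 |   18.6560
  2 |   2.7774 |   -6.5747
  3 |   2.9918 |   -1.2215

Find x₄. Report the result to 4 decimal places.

x₄ = 2.9918 − (-1.2215)·(2.9918 − 2.7774) / (-1.2215 − (-6.5747))
   = 2.9918 − (-0.261890)/(5.353200) = 3.040722

3.0407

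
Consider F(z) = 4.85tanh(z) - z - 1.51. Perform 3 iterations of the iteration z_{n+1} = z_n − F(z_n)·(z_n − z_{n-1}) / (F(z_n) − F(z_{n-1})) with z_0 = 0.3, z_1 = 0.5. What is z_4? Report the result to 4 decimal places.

F(0.3) = -0.397134, F(0.5) = 0.231268
z_2 = 0.500000 − 0.231268·(0.500000 − 0.300000) / (0.231268 − (-0.397134)) = 0.500000 − (0.046254)/(0.628402) = 0.426395
F(0.426395) = 0.014780
z_3 = 0.426395 − 0.014780·(0.426395 − 0.500000) / (0.014780 − 0.231268) = 0.426395 − (-0.001088)/(-0.216489) = 0.421370
F(0.421370) = -0.000663
z_4 = 0.421370 − (-0.000663)·(0.421370 − 0.426395) / (-0.000663 − 0.014780) = 0.421370 − (0.000003)/(-0.015443) = 0.421586

0.4216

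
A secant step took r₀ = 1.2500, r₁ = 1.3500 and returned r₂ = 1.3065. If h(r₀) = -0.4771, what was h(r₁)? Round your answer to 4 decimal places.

The secant line through (1.2500, -0.4771) and (1.3500, h(r₁)) crosses zero at r₂ = 1.3065.
So (1.2500, -0.4771), (1.3500, h(r₁)), (1.3065, 0) are collinear:
h(r₁) = -0.4771 · (1.3500 − 1.3065) / (1.2500 − 1.3065) = -0.4771 · (0.043500)/(-0.056500) = 0.367325

0.3673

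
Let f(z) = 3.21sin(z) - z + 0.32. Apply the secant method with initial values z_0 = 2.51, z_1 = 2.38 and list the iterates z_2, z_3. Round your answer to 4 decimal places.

2.4248, 2.4260

f(2.51) = -0.294717, f(2.38) = 0.155141
z_2 = 2.380000 − 0.155141·(2.380000 − 2.510000) / (0.155141 − (-0.294717)) = 2.380000 − (-0.020168)/(0.449857) = 2.424833
f(2.424833) = 0.003962
z_3 = 2.424833 − 0.003962·(2.424833 − 2.380000) / (0.003962 − 0.155141) = 2.424833 − (0.000178)/(-0.151179) = 2.426008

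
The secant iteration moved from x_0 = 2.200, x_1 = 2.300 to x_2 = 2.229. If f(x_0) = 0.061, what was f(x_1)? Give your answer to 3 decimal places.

-0.149

The secant line through (2.200, 0.061) and (2.300, f(x_1)) crosses zero at x_2 = 2.229.
So (2.200, 0.061), (2.300, f(x_1)), (2.229, 0) are collinear:
f(x_1) = 0.061 · (2.300 − 2.229) / (2.200 − 2.229) = 0.061 · (0.07100)/(-0.02900) = -0.14934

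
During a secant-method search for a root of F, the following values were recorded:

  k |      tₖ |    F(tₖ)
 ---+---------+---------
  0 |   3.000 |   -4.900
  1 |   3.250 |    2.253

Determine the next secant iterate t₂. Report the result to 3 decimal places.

t₂ = 3.250 − 2.253·(3.250 − 3.000) / (2.253 − (-4.900))
   = 3.250 − (0.56325)/(7.15300) = 3.17126

3.171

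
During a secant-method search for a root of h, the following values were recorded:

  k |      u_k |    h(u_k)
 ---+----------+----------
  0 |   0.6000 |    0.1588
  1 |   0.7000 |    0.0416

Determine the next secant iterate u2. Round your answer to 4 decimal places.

0.7355

u2 = 0.7000 − 0.0416·(0.7000 − 0.6000) / (0.0416 − 0.1588)
   = 0.7000 − (0.004160)/(-0.117200) = 0.735495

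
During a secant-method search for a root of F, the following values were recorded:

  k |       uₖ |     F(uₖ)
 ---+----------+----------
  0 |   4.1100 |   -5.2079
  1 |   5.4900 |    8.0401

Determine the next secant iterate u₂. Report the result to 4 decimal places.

4.6525

u₂ = 5.4900 − 8.0401·(5.4900 − 4.1100) / (8.0401 − (-5.2079))
   = 5.4900 − (11.095338)/(13.248000) = 4.652490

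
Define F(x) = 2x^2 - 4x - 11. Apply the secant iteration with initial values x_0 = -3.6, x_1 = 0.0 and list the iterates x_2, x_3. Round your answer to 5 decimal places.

-0.98214, -1.84431

F(-3.6) = 29.3200000, F(0.0) = -11.0000000
x_2 = 0.0000000 − (-11.0000000)·(0.0000000 − (-3.6000000)) / (-11.0000000 − 29.3200000) = 0.0000000 − (-39.6000000)/(-40.3200000) = -0.9821429
F(-0.9821429) = -5.1422194
x_3 = -0.9821429 − (-5.1422194)·(-0.9821429 − 0.0000000) / (-5.1422194 − (-11.0000000)) = -0.9821429 − (5.0503940)/(5.8577806) = -1.8443114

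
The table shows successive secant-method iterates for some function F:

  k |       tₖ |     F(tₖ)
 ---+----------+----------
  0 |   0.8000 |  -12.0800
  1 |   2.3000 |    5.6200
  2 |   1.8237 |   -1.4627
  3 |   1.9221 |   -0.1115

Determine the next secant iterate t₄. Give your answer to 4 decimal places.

1.9302

t₄ = 1.9221 − (-0.1115)·(1.9221 − 1.8237) / (-0.1115 − (-1.4627))
   = 1.9221 − (-0.010972)/(1.351200) = 1.930220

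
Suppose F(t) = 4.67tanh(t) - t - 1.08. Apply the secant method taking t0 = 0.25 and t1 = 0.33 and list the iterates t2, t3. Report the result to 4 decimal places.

0.3065, 0.3060

F(0.25) = -0.186230, F(0.33) = 0.077492
t2 = 0.330000 − 0.077492·(0.330000 − 0.250000) / (0.077492 − (-0.186230)) = 0.330000 − (0.006199)/(0.263722) = 0.306493
F(0.306493) = 0.001633
t3 = 0.306493 − 0.001633·(0.306493 − 0.330000) / (0.001633 − 0.077492) = 0.306493 − (-0.000038)/(-0.075859) = 0.305987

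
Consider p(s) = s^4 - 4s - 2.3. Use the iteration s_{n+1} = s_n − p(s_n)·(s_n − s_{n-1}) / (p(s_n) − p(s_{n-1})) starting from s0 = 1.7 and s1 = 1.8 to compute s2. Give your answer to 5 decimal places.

p(1.7) = -0.7479000, p(1.8) = 0.9976000
s2 = 1.8000000 − 0.9976000·(1.8000000 − 1.7000000) / (0.9976000 − (-0.7479000)) = 1.8000000 − (0.0997600)/(1.7455000) = 1.7428473

1.74285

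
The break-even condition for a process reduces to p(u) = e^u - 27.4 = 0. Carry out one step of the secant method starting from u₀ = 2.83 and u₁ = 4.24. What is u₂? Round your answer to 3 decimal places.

p(2.83) = -10.45454, p(4.24) = 42.00785
u₂ = 4.24000 − 42.00785·(4.24000 − 2.83000) / (42.00785 − (-10.45454)) = 4.24000 − (59.23107)/(52.46239) = 3.11098

3.111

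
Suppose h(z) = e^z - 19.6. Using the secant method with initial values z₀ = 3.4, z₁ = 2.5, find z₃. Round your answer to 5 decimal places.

h(3.4) = 10.3641000, h(2.5) = -7.4175060
z₂ = 2.5000000 − (-7.4175060)·(2.5000000 − 3.4000000) / (-7.4175060 − 10.3641000) = 2.5000000 − (6.6757554)/(-17.7816061) = 2.8754304
h(2.8754304) = -1.8669453
z₃ = 2.8754304 − (-1.8669453)·(2.8754304 − 2.5000000) / (-1.8669453 − (-7.4175060)) = 2.8754304 − (-0.7009080)/(5.5505608) = 3.0017074

3.00171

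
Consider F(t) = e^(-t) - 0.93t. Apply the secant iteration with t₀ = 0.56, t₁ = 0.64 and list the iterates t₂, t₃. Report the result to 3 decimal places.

0.594, 0.594

F(0.56) = 0.05041, F(0.64) = -0.06791
t₂ = 0.64000 − (-0.06791)·(0.64000 − 0.56000) / (-0.06791 − 0.05041) = 0.64000 − (-0.00543)/(-0.11832) = 0.59408
F(0.59408) = -0.00043
t₃ = 0.59408 − (-0.00043)·(0.59408 − 0.64000) / (-0.00043 − (-0.06791)) = 0.59408 − (0.00002)/(0.06748) = 0.59379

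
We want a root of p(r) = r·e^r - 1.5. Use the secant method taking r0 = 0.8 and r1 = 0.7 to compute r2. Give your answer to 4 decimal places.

p(0.8) = 0.280433, p(0.7) = -0.090373
r2 = 0.700000 − (-0.090373)·(0.700000 − 0.800000) / (-0.090373 − 0.280433) = 0.700000 − (0.009037)/(-0.370806) = 0.724372

0.7244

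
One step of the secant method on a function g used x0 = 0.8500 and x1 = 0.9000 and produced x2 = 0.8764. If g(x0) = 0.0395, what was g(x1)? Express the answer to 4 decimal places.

-0.0353

The secant line through (0.8500, 0.0395) and (0.9000, g(x1)) crosses zero at x2 = 0.8764.
So (0.8500, 0.0395), (0.9000, g(x1)), (0.8764, 0) are collinear:
g(x1) = 0.0395 · (0.9000 − 0.8764) / (0.8500 − 0.8764) = 0.0395 · (0.023600)/(-0.026400) = -0.035311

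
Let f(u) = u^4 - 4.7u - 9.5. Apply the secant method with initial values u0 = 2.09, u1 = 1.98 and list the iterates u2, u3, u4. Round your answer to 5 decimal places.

2.09836, 2.09750, 2.09758

f(2.09) = -0.2427024, f(1.98) = -3.4364638
u2 = 1.9800000 − (-3.4364638)·(1.9800000 − 2.0900000) / (-3.4364638 − (-0.2427024)) = 1.9800000 − (0.3780110)/(-3.1937614) = 2.0983592
f(2.0983592) = 0.0251009
u3 = 2.0983592 − 0.0251009·(2.0983592 − 1.9800000) / (0.0251009 − (-3.4364638)) = 2.0983592 − (0.0029709)/(3.4615647) = 2.0975009
f(2.0975009) = -0.0025647
u4 = 2.0975009 − (-0.0025647)·(2.0975009 − 2.0983592) / (-0.0025647 − 0.0251009) = 2.0975009 − (0.0000022)/(-0.0276656) = 2.0975805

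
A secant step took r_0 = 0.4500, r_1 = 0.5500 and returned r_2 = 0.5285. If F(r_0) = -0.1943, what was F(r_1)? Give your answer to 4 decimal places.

The secant line through (0.4500, -0.1943) and (0.5500, F(r_1)) crosses zero at r_2 = 0.5285.
So (0.4500, -0.1943), (0.5500, F(r_1)), (0.5285, 0) are collinear:
F(r_1) = -0.1943 · (0.5500 − 0.5285) / (0.4500 − 0.5285) = -0.1943 · (0.021500)/(-0.078500) = 0.053216

0.0532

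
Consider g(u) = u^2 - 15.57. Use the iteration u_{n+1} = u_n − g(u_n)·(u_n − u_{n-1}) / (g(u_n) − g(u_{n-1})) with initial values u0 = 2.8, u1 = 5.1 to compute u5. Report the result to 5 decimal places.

3.94588

g(2.8) = -7.7300000, g(5.1) = 10.4400000
u2 = 5.1000000 − 10.4400000·(5.1000000 − 2.8000000) / (10.4400000 − (-7.7300000)) = 5.1000000 − (24.0120000)/(18.1700000) = 3.7784810
g(3.7784810) = -1.2930812
u3 = 3.7784810 − (-1.2930812)·(3.7784810 − 5.1000000) / (-1.2930812 − 10.4400000) = 3.7784810 − (1.7088314)/(-11.7330812) = 3.9241232
g(3.9241232) = -0.1712573
u4 = 3.9241232 − (-0.1712573)·(3.9241232 − 3.7784810) / (-0.1712573 − (-1.2930812)) = 3.9241232 − (-0.0249423)/(1.1218240) = 3.9463569
g(3.9463569) = 0.0037325
u5 = 3.9463569 − 0.0037325·(3.9463569 − 3.9241232) / (0.0037325 − (-0.1712573)) = 3.9463569 − (0.0000830)/(0.1749897) = 3.9458826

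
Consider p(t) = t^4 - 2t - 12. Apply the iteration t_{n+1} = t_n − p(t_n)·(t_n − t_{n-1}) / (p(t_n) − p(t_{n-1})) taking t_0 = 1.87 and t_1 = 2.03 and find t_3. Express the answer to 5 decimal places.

1.99992

p(1.87) = -3.5116904, p(2.03) = 0.9218168
t_2 = 2.0300000 − 0.9218168·(2.0300000 − 1.8700000) / (0.9218168 − (-3.5116904)) = 2.0300000 − (0.1474907)/(4.4335072) = 1.9967327
p(1.9967327) = -0.0977622
t_3 = 1.9967327 − (-0.0977622)·(1.9967327 − 2.0300000) / (-0.0977622 − 0.9218168) = 1.9967327 − (0.0032523)/(-1.0195790) = 1.9999226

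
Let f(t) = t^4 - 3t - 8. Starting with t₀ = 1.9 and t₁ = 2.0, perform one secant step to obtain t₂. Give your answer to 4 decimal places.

f(1.9) = -0.667900, f(2.0) = 2.000000
t₂ = 2.000000 − 2.000000·(2.000000 − 1.900000) / (2.000000 − (-0.667900)) = 2.000000 − (0.200000)/(2.667900) = 1.925035

1.9250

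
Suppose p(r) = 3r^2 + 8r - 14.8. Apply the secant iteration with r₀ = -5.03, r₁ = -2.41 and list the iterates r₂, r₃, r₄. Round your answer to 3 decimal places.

p(-5.03) = 20.86270, p(-2.41) = -16.65570
r₂ = -2.41000 − (-16.65570)·(-2.41000 − (-5.03000)) / (-16.65570 − 20.86270) = -2.41000 − (-43.63793)/(-37.51840) = -3.57311
p(-3.57311) = -5.08357
r₃ = -3.57311 − (-5.08357)·(-3.57311 − (-2.41000)) / (-5.08357 − (-16.65570)) = -3.57311 − (5.91274)/(11.57213) = -4.08405
p(-4.08405) = 2.56605
r₄ = -4.08405 − 2.56605·(-4.08405 − (-3.57311)) / (2.56605 − (-5.08357)) = -4.08405 − (-1.31112)/(7.64962) = -3.91266

-3.573, -4.084, -3.913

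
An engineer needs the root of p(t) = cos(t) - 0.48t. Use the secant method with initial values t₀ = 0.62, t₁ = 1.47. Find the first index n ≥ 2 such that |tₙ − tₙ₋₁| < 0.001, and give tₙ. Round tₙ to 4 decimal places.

p(0.62) = 0.516278, p(1.47) = -0.604974
t₂ = 1.470000 − (-0.604974)·(0.850000)/(-1.121253) = 1.011381;  |Δ| = 0.458619
p(1.011381) = 0.045228
t₃ = 1.011381 − 0.045228·(-0.458619)/(0.650203) = 1.043282;  |Δ| = 0.031902
p(1.043282) = 0.002611
t₄ = 1.043282 − 0.002611·(0.031902)/(-0.042617) = 1.045237;  |Δ| = 0.001955
p(1.045237) = -0.000017
t₅ = 1.045237 − (-0.000017)·(0.001955)/(-0.002628) = 1.045224;  |Δ| = 0.000013
|t₅ − t₄| = 0.000013 < 0.001

n = 5, tₙ = 1.0452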